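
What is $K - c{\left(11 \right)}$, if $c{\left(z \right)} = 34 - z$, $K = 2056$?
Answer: $2033$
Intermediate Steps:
$K - c{\left(11 \right)} = 2056 - \left(34 - 11\right) = 2056 - 23 = 2033$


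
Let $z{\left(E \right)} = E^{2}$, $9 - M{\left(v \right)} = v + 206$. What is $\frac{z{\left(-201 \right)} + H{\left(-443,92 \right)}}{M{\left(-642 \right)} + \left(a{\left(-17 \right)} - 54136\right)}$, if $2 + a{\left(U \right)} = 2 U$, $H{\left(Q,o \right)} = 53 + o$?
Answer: $- \frac{40546}{53727} \approx -0.75467$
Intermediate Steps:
$a{\left(U \right)} = -2 + 2 U$
$M{\left(v \right)} = -197 - v$ ($M{\left(v \right)} = 9 - \left(v + 206\right) = 9 - \left(206 + v\right) = -197 - v$)
$\frac{z{\left(-201 \right)} + H{\left(-443,92 \right)}}{M{\left(-642 \right)} + \left(a{\left(-17 \right)} - 54136\right)} = \frac{\left(-201\right)^{2} + \left(53 + 92\right)}{\left(-197 - -642\right) + \left(\left(-2 + 2 \left(-17\right)\right) - 54136\right)} = \frac{40401 + 145}{\left(-197 + 642\right) - 54172} = \frac{40546}{445 - 54172} = \frac{40546}{-53727} = 40546 \left(- \frac{1}{53727}\right) = - \frac{40546}{53727}$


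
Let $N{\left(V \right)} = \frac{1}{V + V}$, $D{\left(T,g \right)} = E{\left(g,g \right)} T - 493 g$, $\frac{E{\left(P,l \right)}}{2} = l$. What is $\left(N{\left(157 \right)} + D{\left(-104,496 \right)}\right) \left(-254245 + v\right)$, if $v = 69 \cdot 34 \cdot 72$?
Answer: $\frac{9316361943819}{314} \approx 2.967 \cdot 10^{10}$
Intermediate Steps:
$E{\left(P,l \right)} = 2 l$
$D{\left(T,g \right)} = - 493 g + 2 T g$ ($D{\left(T,g \right)} = 2 g T - 493 g = 2 T g - 493 g = - 493 g + 2 T g$)
$N{\left(V \right)} = \frac{1}{2 V}$
$v = 168912$ ($v = 2346 \cdot 72 = 168912$)
$\left(N{\left(157 \right)} + D{\left(-104,496 \right)}\right) \left(-254245 + v\right) = \left(\frac{1}{2 \cdot 157} + 496 \left(-493 + 2 \left(-104\right)\right)\right) \left(-254245 + 168912\right) = \left(\frac{1}{2} \cdot \frac{1}{157} + 496 \left(-493 - 208\right)\right) \left(-85333\right) = \left(\frac{1}{314} + 496 \left(-701\right)\right) \left(-85333\right) = \left(\frac{1}{314} - 347696\right) \left(-85333\right) = \left(- \frac{109176543}{314}\right) \left(-85333\right) = \frac{9316361943819}{314}$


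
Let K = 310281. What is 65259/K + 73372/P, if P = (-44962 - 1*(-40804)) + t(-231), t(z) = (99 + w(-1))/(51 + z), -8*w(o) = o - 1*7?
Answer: -5191051005/297766333 ≈ -17.433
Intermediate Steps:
w(o) = 7/8 - o/8 (w(o) = -(o - 1*7)/8 = -(o - 7)/8 = -(-7 + o)/8 = 7/8 - o/8)
t(z) = 100/(51 + z) (t(z) = (99 + (7/8 - ⅛*(-1)))/(51 + z) = (99 + (7/8 + ⅛))/(51 + z) = (99 + 1)/(51 + z) = 100/(51 + z))
P = -37427/9 (P = (-44962 - 1*(-40804)) + 100/(51 - 231) = (-44962 + 40804) + 100/(-180) = -4158 + 100*(-1/180) = -4158 - 5/9 = -37427/9 ≈ -4158.6)
65259/K + 73372/P = 65259/310281 + 73372/(-37427/9) = 65259*(1/310281) + 73372*(-9/37427) = 21753/103427 - 50796/2879 = -5191051005/297766333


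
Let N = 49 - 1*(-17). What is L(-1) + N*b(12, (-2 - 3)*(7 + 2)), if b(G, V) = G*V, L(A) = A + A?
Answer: -35642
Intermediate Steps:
N = 66 (N = 49 + 17 = 66)
L(A) = 2*A
L(-1) + N*b(12, (-2 - 3)*(7 + 2)) = 2*(-1) + 66*(12*((-2 - 3)*(7 + 2))) = -2 + 66*(12*(-5*9)) = -2 + 66*(12*(-45)) = -2 + 66*(-540) = -2 - 35640 = -35642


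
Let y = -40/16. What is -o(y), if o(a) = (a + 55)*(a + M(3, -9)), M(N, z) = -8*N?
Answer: 5565/4 ≈ 1391.3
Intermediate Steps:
y = -5/2 (y = -40*1/16 = -5/2 ≈ -2.5000)
o(a) = (-24 + a)*(55 + a) (o(a) = (a + 55)*(a - 8*3) = (55 + a)*(a - 24) = (55 + a)*(-24 + a) = (-24 + a)*(55 + a))
-o(y) = -(-1320 + (-5/2)² + 31*(-5/2)) = -(-1320 + 25/4 - 155/2) = -1*(-5565/4) = 5565/4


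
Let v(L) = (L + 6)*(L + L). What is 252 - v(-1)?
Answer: 262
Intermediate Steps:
v(L) = 2*L*(6 + L) (v(L) = (6 + L)*(2*L) = 2*L*(6 + L))
252 - v(-1) = 252 - 2*(-1)*(6 - 1) = 252 - 2*(-1)*5 = 252 - 1*(-10) = 252 + 10 = 262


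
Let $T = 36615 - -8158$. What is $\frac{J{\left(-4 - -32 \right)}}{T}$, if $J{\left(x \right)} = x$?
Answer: $\frac{28}{44773} \approx 0.00062538$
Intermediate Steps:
$T = 44773$ ($T = 36615 + 8158 = 44773$)
$\frac{J{\left(-4 - -32 \right)}}{T} = \frac{-4 - -32}{44773} = \left(-4 + 32\right) \frac{1}{44773} = 28 \cdot \frac{1}{44773} = \frac{28}{44773}$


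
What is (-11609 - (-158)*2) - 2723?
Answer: -14016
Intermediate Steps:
(-11609 - (-158)*2) - 2723 = (-11609 - 1*(-316)) - 2723 = (-11609 + 316) - 2723 = -11293 - 2723 = -14016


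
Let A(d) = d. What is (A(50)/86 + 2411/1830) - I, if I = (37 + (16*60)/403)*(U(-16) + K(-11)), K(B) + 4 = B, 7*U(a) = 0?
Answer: 18793552319/31712070 ≈ 592.63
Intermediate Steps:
U(a) = 0 (U(a) = (⅐)*0 = 0)
K(B) = -4 + B
I = -238065/403 (I = (37 + (16*60)/403)*(0 + (-4 - 11)) = (37 + 960*(1/403))*(0 - 15) = (37 + 960/403)*(-15) = (15871/403)*(-15) = -238065/403 ≈ -590.73)
(A(50)/86 + 2411/1830) - I = (50/86 + 2411/1830) - 1*(-238065/403) = (50*(1/86) + 2411*(1/1830)) + 238065/403 = (25/43 + 2411/1830) + 238065/403 = 149423/78690 + 238065/403 = 18793552319/31712070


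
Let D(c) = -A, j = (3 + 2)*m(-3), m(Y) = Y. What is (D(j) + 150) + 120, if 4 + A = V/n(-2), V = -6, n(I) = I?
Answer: 271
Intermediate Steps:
A = -1 (A = -4 - 6/(-2) = -4 - 6*(-½) = -4 + 3 = -1)
j = -15 (j = (3 + 2)*(-3) = 5*(-3) = -15)
D(c) = 1 (D(c) = -1*(-1) = 1)
(D(j) + 150) + 120 = (1 + 150) + 120 = 151 + 120 = 271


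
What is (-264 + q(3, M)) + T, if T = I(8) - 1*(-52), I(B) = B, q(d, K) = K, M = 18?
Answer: -186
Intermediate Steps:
T = 60 (T = 8 - 1*(-52) = 8 + 52 = 60)
(-264 + q(3, M)) + T = (-264 + 18) + 60 = -246 + 60 = -186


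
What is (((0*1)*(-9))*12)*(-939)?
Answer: 0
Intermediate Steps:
(((0*1)*(-9))*12)*(-939) = ((0*(-9))*12)*(-939) = (0*12)*(-939) = 0*(-939) = 0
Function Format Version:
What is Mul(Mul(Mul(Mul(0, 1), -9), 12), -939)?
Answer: 0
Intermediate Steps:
Mul(Mul(Mul(Mul(0, 1), -9), 12), -939) = Mul(Mul(Mul(0, -9), 12), -939) = Mul(Mul(0, 12), -939) = Mul(0, -939) = 0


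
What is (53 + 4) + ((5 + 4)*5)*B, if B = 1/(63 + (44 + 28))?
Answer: 172/3 ≈ 57.333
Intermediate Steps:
B = 1/135 (B = 1/(63 + 72) = 1/135 ≈ 0.0074074)
(53 + 4) + ((5 + 4)*5)*B = (53 + 4) + ((5 + 4)*5)*(1/135) = 57 + (9*5)*(1/135) = 57 + 45*(1/135) = 57 + ⅓ = 172/3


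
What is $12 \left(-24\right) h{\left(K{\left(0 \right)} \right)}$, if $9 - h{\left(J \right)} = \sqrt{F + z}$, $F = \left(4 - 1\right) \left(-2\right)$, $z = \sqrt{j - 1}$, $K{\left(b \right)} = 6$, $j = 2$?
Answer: $-2592 + 288 i \sqrt{5} \approx -2592.0 + 643.99 i$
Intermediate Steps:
$z = 1$ ($z = \sqrt{2 - 1} = \sqrt{1} = 1$)
$F = -6$ ($F = 3 \left(-2\right) = -6$)
$h{\left(J \right)} = 9 - i \sqrt{5}$ ($h{\left(J \right)} = 9 - \sqrt{-6 + 1} = 9 - \sqrt{-5} = 9 - i \sqrt{5}$)
$12 \left(-24\right) h{\left(K{\left(0 \right)} \right)} = 12 \left(-24\right) \left(9 - i \sqrt{5}\right) = - 288 \left(9 - i \sqrt{5}\right) = -2592 + 288 i \sqrt{5}$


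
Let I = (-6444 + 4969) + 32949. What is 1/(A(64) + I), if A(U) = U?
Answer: 1/31538 ≈ 3.1708e-5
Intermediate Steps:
I = 31474 (I = -1475 + 32949 = 31474)
1/(A(64) + I) = 1/(64 + 31474) = 1/31538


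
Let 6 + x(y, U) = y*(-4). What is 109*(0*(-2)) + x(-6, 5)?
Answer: 18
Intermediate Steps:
x(y, U) = -6 - 4*y (x(y, U) = -6 + y*(-4) = -6 - 4*y)
109*(0*(-2)) + x(-6, 5) = 109*(0*(-2)) + (-6 - 4*(-6)) = 109*0 + (-6 + 24) = 0 + 18 = 18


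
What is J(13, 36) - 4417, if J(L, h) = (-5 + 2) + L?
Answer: -4407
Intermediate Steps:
J(L, h) = -3 + L
J(13, 36) - 4417 = (-3 + 13) - 4417 = 10 - 4417 = -4407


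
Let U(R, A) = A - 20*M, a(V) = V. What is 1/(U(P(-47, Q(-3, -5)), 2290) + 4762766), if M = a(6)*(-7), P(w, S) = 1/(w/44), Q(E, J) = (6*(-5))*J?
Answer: 1/4765896 ≈ 2.0982e-7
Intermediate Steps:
Q(E, J) = -30*J
P(w, S) = 44/w (P(w, S) = 1/(w*(1/44)) = 1/(w/44) = 44/w)
M = -42 (M = 6*(-7) = -42)
U(R, A) = 840 + A (U(R, A) = A - 20*(-42) = A + 840 = 840 + A)
1/(U(P(-47, Q(-3, -5)), 2290) + 4762766) = 1/((840 + 2290) + 4762766) = 1/(3130 + 4762766) = 1/4765896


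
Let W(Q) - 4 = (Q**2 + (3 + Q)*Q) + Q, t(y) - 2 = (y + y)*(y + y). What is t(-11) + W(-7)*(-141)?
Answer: -9948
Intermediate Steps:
t(y) = 2 + 4*y**2 (t(y) = 2 + (y + y)*(y + y) = 2 + (2*y)*(2*y) = 2 + 4*y**2)
W(Q) = 4 + Q + Q**2 + Q*(3 + Q) (W(Q) = 4 + ((Q**2 + (3 + Q)*Q) + Q) = 4 + ((Q**2 + Q*(3 + Q)) + Q) = 4 + (Q + Q**2 + Q*(3 + Q)) = 4 + Q + Q**2 + Q*(3 + Q))
t(-11) + W(-7)*(-141) = (2 + 4*(-11)**2) + (4 + 2*(-7)**2 + 4*(-7))*(-141) = (2 + 4*121) + (4 + 2*49 - 28)*(-141) = (2 + 484) + (4 + 98 - 28)*(-141) = 486 + 74*(-141) = 486 - 10434 = -9948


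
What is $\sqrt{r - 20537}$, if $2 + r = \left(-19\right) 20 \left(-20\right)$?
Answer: $i \sqrt{12939} \approx 113.75 i$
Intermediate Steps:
$r = 7598$ ($r = -2 + \left(-19\right) 20 \left(-20\right) = -2 - -7600 = -2 + 7600 = 7598$)
$\sqrt{r - 20537} = \sqrt{7598 - 20537} = \sqrt{-12939} = i \sqrt{12939}$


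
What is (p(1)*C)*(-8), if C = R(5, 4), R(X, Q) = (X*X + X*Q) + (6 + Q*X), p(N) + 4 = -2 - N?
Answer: 3976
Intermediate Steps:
p(N) = -6 - N (p(N) = -4 + (-2 - N) = -6 - N)
R(X, Q) = 6 + X**2 + 2*Q*X (R(X, Q) = (X**2 + Q*X) + (6 + Q*X) = 6 + X**2 + 2*Q*X)
C = 71 (C = 6 + 5**2 + 2*4*5 = 6 + 25 + 40 = 71)
(p(1)*C)*(-8) = ((-6 - 1*1)*71)*(-8) = ((-6 - 1)*71)*(-8) = -7*71*(-8) = -497*(-8) = 3976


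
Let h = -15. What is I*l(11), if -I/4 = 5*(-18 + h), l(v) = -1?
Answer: -660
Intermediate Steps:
I = 660 (I = -20*(-18 - 15) = -20*(-33) = -4*(-165) = 660)
I*l(11) = 660*(-1) = -660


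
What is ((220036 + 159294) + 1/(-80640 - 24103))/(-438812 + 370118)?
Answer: -13244054063/2398405214 ≈ -5.5220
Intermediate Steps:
((220036 + 159294) + 1/(-80640 - 24103))/(-438812 + 370118) = (379330 + 1/(-104743))/(-68694) = (379330 - 1/104743)*(-1/68694) = (39732162189/104743)*(-1/68694) = -13244054063/2398405214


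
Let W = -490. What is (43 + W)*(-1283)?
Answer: 573501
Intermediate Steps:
(43 + W)*(-1283) = (43 - 490)*(-1283) = -447*(-1283) = 573501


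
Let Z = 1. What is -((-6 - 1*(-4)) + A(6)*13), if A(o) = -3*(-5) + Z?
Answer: -206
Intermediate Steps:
A(o) = 16 (A(o) = -3*(-5) + 1 = 15 + 1 = 16)
-((-6 - 1*(-4)) + A(6)*13) = -((-6 - 1*(-4)) + 16*13) = -((-6 + 4) + 208) = -(-2 + 208) = -1*206 = -206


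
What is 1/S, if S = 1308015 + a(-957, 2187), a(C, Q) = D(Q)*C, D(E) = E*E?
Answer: -1/4575993318 ≈ -2.1853e-10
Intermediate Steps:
D(E) = E²
a(C, Q) = C*Q² (a(C, Q) = Q²*C = C*Q²)
S = -4575993318 (S = 1308015 - 957*2187² = 1308015 - 957*4782969 = 1308015 - 4577301333 = -4575993318)
1/S = 1/(-4575993318) = -1/4575993318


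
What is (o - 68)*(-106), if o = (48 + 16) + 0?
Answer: 424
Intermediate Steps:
o = 64 (o = 64 + 0 = 64)
(o - 68)*(-106) = (64 - 68)*(-106) = -4*(-106) = 424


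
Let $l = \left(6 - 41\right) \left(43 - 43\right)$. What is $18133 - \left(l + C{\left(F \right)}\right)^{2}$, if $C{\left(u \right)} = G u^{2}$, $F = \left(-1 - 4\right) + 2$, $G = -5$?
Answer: $16108$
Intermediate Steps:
$l = 0$ ($l = \left(-35\right) 0 = 0$)
$F = -3$ ($F = -5 + 2 = -3$)
$C{\left(u \right)} = - 5 u^{2}$
$18133 - \left(l + C{\left(F \right)}\right)^{2} = 18133 - \left(0 - 5 \left(-3\right)^{2}\right)^{2} = 18133 - \left(0 - 45\right)^{2} = 18133 - \left(-45\right)^{2} = 18133 - 2025 = 16108$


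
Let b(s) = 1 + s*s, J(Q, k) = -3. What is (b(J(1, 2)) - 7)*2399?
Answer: 7197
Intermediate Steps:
b(s) = 1 + s**2
(b(J(1, 2)) - 7)*2399 = ((1 + (-3)**2) - 7)*2399 = ((1 + 9) - 7)*2399 = (10 - 7)*2399 = 3*2399 = 7197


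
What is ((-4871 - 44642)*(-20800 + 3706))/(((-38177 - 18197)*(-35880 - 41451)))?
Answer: 141062537/726576299 ≈ 0.19415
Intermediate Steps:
((-4871 - 44642)*(-20800 + 3706))/(((-38177 - 18197)*(-35880 - 41451))) = (-49513*(-17094))/((-56374*(-77331))) = 846375222/4359457794 = 846375222*(1/4359457794) = 141062537/726576299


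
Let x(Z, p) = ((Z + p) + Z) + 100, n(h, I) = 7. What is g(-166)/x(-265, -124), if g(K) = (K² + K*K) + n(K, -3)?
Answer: -55119/554 ≈ -99.493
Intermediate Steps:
x(Z, p) = 100 + p + 2*Z (x(Z, p) = (p + 2*Z) + 100 = 100 + p + 2*Z)
g(K) = 7 + 2*K² (g(K) = (K² + K*K) + 7 = (K² + K²) + 7 = 2*K² + 7 = 7 + 2*K²)
g(-166)/x(-265, -124) = (7 + 2*(-166)²)/(100 - 124 + 2*(-265)) = (7 + 2*27556)/(100 - 124 - 530) = (7 + 55112)/(-554) = 55119*(-1/554) = -55119/554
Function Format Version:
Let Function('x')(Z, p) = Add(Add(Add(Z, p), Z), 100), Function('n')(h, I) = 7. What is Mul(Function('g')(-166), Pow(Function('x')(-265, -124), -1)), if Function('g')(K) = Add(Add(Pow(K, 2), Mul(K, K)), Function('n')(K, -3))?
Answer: Rational(-55119, 554) ≈ -99.493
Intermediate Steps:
Function('x')(Z, p) = Add(100, p, Mul(2, Z)) (Function('x')(Z, p) = Add(Add(p, Mul(2, Z)), 100) = Add(100, p, Mul(2, Z)))
Function('g')(K) = Add(7, Mul(2, Pow(K, 2))) (Function('g')(K) = Add(Add(Pow(K, 2), Mul(K, K)), 7) = Add(Add(Pow(K, 2), Pow(K, 2)), 7) = Add(Mul(2, Pow(K, 2)), 7) = Add(7, Mul(2, Pow(K, 2))))
Mul(Function('g')(-166), Pow(Function('x')(-265, -124), -1)) = Mul(Add(7, Mul(2, Pow(-166, 2))), Pow(Add(100, -124, Mul(2, -265)), -1)) = Mul(Add(7, Mul(2, 27556)), Pow(Add(100, -124, -530), -1)) = Mul(Add(7, 55112), Pow(-554, -1)) = Mul(55119, Rational(-1, 554)) = Rational(-55119, 554)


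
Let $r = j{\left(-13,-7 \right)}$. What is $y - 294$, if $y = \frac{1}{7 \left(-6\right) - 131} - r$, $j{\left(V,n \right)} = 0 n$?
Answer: $- \frac{50863}{173} \approx -294.01$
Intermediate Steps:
$j{\left(V,n \right)} = 0$
$r = 0$
$y = - \frac{1}{173}$ ($y = \frac{1}{7 \left(-6\right) - 131} - 0 = \frac{1}{-42 - 131} + 0 = \frac{1}{-173} + 0 = - \frac{1}{173} + 0 = - \frac{1}{173} \approx -0.0057803$)
$y - 294 = - \frac{1}{173} - 294 = - \frac{50863}{173}$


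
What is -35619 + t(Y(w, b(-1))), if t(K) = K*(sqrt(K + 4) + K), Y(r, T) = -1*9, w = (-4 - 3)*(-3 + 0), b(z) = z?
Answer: -35538 - 9*I*sqrt(5) ≈ -35538.0 - 20.125*I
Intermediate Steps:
w = 21 (w = -7*(-3) = 21)
Y(r, T) = -9
t(K) = K*(K + sqrt(4 + K)) (t(K) = K*(sqrt(4 + K) + K) = K*(K + sqrt(4 + K)))
-35619 + t(Y(w, b(-1))) = -35619 - 9*(-9 + sqrt(4 - 9)) = -35619 - 9*(-9 + sqrt(-5)) = -35619 - 9*(-9 + I*sqrt(5)) = -35619 + (81 - 9*I*sqrt(5)) = -35538 - 9*I*sqrt(5)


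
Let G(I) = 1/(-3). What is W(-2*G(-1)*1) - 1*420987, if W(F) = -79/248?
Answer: -104404855/248 ≈ -4.2099e+5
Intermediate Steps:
G(I) = -1/3
W(F) = -79/248 (W(F) = -79*1/248 = -79/248)
W(-2*G(-1)*1) - 1*420987 = -79/248 - 1*420987 = -79/248 - 420987 = -104404855/248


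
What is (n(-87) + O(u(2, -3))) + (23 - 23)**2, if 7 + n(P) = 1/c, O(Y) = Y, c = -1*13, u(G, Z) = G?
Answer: -66/13 ≈ -5.0769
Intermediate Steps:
c = -13
n(P) = -92/13 (n(P) = -7 + 1/(-13) = -7 - 1/13 = -92/13)
(n(-87) + O(u(2, -3))) + (23 - 23)**2 = (-92/13 + 2) + (23 - 23)**2 = -66/13 + 0**2 = -66/13 + 0 = -66/13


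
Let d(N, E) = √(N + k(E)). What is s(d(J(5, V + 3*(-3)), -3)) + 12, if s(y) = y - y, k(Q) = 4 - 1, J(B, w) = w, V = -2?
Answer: 12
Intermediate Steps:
k(Q) = 3
d(N, E) = √(3 + N) (d(N, E) = √(N + 3) = √(3 + N))
s(y) = 0
s(d(J(5, V + 3*(-3)), -3)) + 12 = 0 + 12 = 12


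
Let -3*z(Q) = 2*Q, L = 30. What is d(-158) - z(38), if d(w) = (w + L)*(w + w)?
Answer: 121420/3 ≈ 40473.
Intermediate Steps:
z(Q) = -2*Q/3
d(w) = 2*w*(30 + w) (d(w) = (w + 30)*(w + w) = (30 + w)*(2*w) = 2*w*(30 + w))
d(-158) - z(38) = 2*(-158)*(30 - 158) - (-2)*38/3 = 2*(-158)*(-128) - 1*(-76/3) = 40448 + 76/3 = 121420/3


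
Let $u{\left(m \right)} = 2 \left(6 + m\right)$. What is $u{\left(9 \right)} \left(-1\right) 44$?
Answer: $-1320$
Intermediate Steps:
$u{\left(m \right)} = 12 + 2 m$
$u{\left(9 \right)} \left(-1\right) 44 = \left(12 + 2 \cdot 9\right) \left(-1\right) 44 = \left(12 + 18\right) \left(-1\right) 44 = 30 \left(-1\right) 44 = \left(-30\right) 44 = -1320$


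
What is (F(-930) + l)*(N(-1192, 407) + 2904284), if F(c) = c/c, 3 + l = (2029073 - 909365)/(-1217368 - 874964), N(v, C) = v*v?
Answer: -1911849495588/174361 ≈ -1.0965e+7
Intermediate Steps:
N(v, C) = v²
l = -616392/174361 (l = -3 + (2029073 - 909365)/(-1217368 - 874964) = -3 + 1119708/(-2092332) = -3 + 1119708*(-1/2092332) = -3 - 93309/174361 = -616392/174361 ≈ -3.5351)
F(c) = 1
(F(-930) + l)*(N(-1192, 407) + 2904284) = (1 - 616392/174361)*((-1192)² + 2904284) = -442031*(1420864 + 2904284)/174361 = -442031/174361*4325148 = -1911849495588/174361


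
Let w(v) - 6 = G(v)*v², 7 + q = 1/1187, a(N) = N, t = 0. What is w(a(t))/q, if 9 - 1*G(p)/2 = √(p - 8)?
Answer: -3561/4154 ≈ -0.85725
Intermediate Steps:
G(p) = 18 - 2*√(-8 + p) (G(p) = 18 - 2*√(p - 8) = 18 - 2*√(-8 + p))
q = -8308/1187 (q = -7 + 1/1187 = -8308/1187 ≈ -6.9992)
w(v) = 6 + v²*(18 - 2*√(-8 + v)) (w(v) = 6 + (18 - 2*√(-8 + v))*v² = 6 + v²*(18 - 2*√(-8 + v)))
w(a(t))/q = (6 + 2*0²*(9 - √(-8 + 0)))/(-8308/1187) = (6 + 2*0*(9 - √(-8)))*(-1187/8308) = (6 + 2*0*(9 - 2*I*√2))*(-1187/8308) = (6 + 0)*(-1187/8308) = 6*(-1187/8308) = -3561/4154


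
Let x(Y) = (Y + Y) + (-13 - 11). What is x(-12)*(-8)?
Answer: 384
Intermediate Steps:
x(Y) = -24 + 2*Y (x(Y) = 2*Y - 24 = -24 + 2*Y)
x(-12)*(-8) = (-24 + 2*(-12))*(-8) = (-24 - 24)*(-8) = -48*(-8) = 384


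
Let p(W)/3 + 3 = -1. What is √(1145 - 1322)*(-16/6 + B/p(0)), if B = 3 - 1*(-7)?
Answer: -7*I*√177/2 ≈ -46.564*I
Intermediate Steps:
p(W) = -12 (p(W) = -9 + 3*(-1) = -9 - 3 = -12)
B = 10 (B = 3 + 7 = 10)
√(1145 - 1322)*(-16/6 + B/p(0)) = √(1145 - 1322)*(-16/6 + 10/(-12)) = √(-177)*(-16*⅙ + 10*(-1/12)) = (I*√177)*(-8/3 - ⅚) = (I*√177)*(-7/2) = -7*I*√177/2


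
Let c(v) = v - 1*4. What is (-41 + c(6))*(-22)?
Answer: 858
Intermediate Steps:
c(v) = -4 + v (c(v) = v - 4 = -4 + v)
(-41 + c(6))*(-22) = (-41 + (-4 + 6))*(-22) = (-41 + 2)*(-22) = -39*(-22) = 858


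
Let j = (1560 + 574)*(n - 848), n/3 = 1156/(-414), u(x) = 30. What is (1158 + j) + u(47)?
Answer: -126016088/69 ≈ -1.8263e+6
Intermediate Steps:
n = -578/69 (n = 3*(1156/(-414)) = 3*(1156*(-1/414)) = 3*(-578/207) = -578/69 ≈ -8.3768)
j = -126098060/69 (j = (1560 + 574)*(-578/69 - 848) = 2134*(-59090/69) = -126098060/69 ≈ -1.8275e+6)
(1158 + j) + u(47) = (1158 - 126098060/69) + 30 = -126018158/69 + 30 = -126016088/69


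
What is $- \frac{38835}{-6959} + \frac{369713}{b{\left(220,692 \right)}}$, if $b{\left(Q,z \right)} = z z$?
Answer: $\frac{21169516207}{3332414576} \approx 6.3526$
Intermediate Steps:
$b{\left(Q,z \right)} = z^{2}$
$- \frac{38835}{-6959} + \frac{369713}{b{\left(220,692 \right)}} = - \frac{38835}{-6959} + \frac{369713}{692^{2}} = \left(-38835\right) \left(- \frac{1}{6959}\right) + \frac{369713}{478864} = \frac{38835}{6959} + 369713 \cdot \frac{1}{478864} = \frac{38835}{6959} + \frac{369713}{478864} = \frac{21169516207}{3332414576}$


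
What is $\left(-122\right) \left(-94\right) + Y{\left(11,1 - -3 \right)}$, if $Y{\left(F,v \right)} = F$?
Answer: $11479$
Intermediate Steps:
$\left(-122\right) \left(-94\right) + Y{\left(11,1 - -3 \right)} = \left(-122\right) \left(-94\right) + 11 = 11468 + 11 = 11479$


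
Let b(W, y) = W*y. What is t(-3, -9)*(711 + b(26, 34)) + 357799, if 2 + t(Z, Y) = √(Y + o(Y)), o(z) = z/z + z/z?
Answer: 354609 + 1595*I*√7 ≈ 3.5461e+5 + 4220.0*I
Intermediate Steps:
o(z) = 2 (o(z) = 1 + 1 = 2)
t(Z, Y) = -2 + √(2 + Y) (t(Z, Y) = -2 + √(Y + 2) = -2 + √(2 + Y))
t(-3, -9)*(711 + b(26, 34)) + 357799 = (-2 + √(2 - 9))*(711 + 26*34) + 357799 = (-2 + √(-7))*(711 + 884) + 357799 = (-2 + I*√7)*1595 + 357799 = (-3190 + 1595*I*√7) + 357799 = 354609 + 1595*I*√7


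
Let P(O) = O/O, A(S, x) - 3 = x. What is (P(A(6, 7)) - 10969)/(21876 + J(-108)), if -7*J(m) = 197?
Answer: -76776/152935 ≈ -0.50202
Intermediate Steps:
A(S, x) = 3 + x
J(m) = -197/7 (J(m) = -⅐*197 = -197/7)
P(O) = 1
(P(A(6, 7)) - 10969)/(21876 + J(-108)) = (1 - 10969)/(21876 - 197/7) = -10968/152935/7 = -10968*7/152935 = -76776/152935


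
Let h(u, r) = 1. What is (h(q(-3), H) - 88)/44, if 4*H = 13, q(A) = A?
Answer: -87/44 ≈ -1.9773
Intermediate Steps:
H = 13/4 (H = (¼)*13 = 13/4 ≈ 3.2500)
(h(q(-3), H) - 88)/44 = (1 - 88)/44 = (1/44)*(-87) = -87/44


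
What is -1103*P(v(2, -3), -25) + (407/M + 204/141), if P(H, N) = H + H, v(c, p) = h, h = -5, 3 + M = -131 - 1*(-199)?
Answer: 33720199/3055 ≈ 11038.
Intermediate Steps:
M = 65 (M = -3 + (-131 - 1*(-199)) = -3 + (-131 + 199) = -3 + 68 = 65)
v(c, p) = -5
P(H, N) = 2*H
-1103*P(v(2, -3), -25) + (407/M + 204/141) = -2206*(-5) + (407/65 + 204/141) = -1103*(-10) + (407*(1/65) + 204*(1/141)) = 11030 + (407/65 + 68/47) = 11030 + 23549/3055 = 33720199/3055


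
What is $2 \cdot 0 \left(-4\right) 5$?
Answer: $0$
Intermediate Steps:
$2 \cdot 0 \left(-4\right) 5 = 2 \cdot 0 \cdot 5 = 0 \cdot 5 = 0$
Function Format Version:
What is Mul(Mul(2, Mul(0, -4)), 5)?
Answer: 0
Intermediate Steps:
Mul(Mul(2, Mul(0, -4)), 5) = Mul(Mul(2, 0), 5) = Mul(0, 5) = 0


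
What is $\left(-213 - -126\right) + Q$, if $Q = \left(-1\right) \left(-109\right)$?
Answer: $22$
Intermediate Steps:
$Q = 109$
$\left(-213 - -126\right) + Q = \left(-213 - -126\right) + 109 = \left(-213 + 126\right) + 109 = -87 + 109 = 22$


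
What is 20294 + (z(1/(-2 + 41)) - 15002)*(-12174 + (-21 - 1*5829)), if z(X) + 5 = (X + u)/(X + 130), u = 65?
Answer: 1371692559938/5071 ≈ 2.7050e+8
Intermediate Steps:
z(X) = -5 + (65 + X)/(130 + X) (z(X) = -5 + (X + 65)/(X + 130) = -5 + (65 + X)/(130 + X))
20294 + (z(1/(-2 + 41)) - 15002)*(-12174 + (-21 - 1*5829)) = 20294 + ((-585 - 4/(-2 + 41))/(130 + 1/(-2 + 41)) - 15002)*(-12174 + (-21 - 1*5829)) = 20294 + ((-585 - 4/39)/(130 + 1/39) - 15002)*(-12174 + (-21 - 5829)) = 20294 + ((-585 - 4*1/39)/(130 + 1/39) - 15002)*(-12174 - 5850) = 20294 + ((-585 - 4/39)/(5071/39) - 15002)*(-18024) = 20294 + ((39/5071)*(-22819/39) - 15002)*(-18024) = 20294 + (-22819/5071 - 15002)*(-18024) = 20294 - 76097961/5071*(-18024) = 20294 + 1371589649064/5071 = 1371692559938/5071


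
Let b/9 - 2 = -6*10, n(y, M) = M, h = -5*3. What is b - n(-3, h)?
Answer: -507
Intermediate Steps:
h = -15
b = -522 (b = 18 + 9*(-6*10) = 18 + 9*(-60) = 18 - 540 = -522)
b - n(-3, h) = -522 - 1*(-15) = -522 + 15 = -507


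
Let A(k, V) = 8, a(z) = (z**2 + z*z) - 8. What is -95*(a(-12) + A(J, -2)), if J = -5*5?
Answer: -27360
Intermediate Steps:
J = -25
a(z) = -8 + 2*z**2 (a(z) = (z**2 + z**2) - 8 = 2*z**2 - 8 = -8 + 2*z**2)
-95*(a(-12) + A(J, -2)) = -95*((-8 + 2*(-12)**2) + 8) = -95*((-8 + 2*144) + 8) = -95*((-8 + 288) + 8) = -95*(280 + 8) = -95*288 = -27360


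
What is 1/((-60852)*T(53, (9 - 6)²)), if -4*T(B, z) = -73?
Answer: -1/1110549 ≈ -9.0046e-7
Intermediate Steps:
T(B, z) = 73/4 (T(B, z) = -¼*(-73) = 73/4)
1/((-60852)*T(53, (9 - 6)²)) = 1/((-60852)*(73/4)) = -1/60852*4/73 = -1/1110549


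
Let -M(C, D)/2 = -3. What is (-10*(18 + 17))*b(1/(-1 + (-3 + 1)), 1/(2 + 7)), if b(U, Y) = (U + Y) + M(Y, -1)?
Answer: -18200/9 ≈ -2022.2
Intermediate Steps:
M(C, D) = 6 (M(C, D) = -2*(-3) = 6)
b(U, Y) = 6 + U + Y (b(U, Y) = (U + Y) + 6 = 6 + U + Y)
(-10*(18 + 17))*b(1/(-1 + (-3 + 1)), 1/(2 + 7)) = (-10*(18 + 17))*(6 + 1/(-1 + (-3 + 1)) + 1/(2 + 7)) = (-10*35)*(6 + 1/(-1 - 2) + 1/9) = -350*(6 + 1/(-3) + ⅑) = -350*(6 - ⅓ + ⅑) = -350*52/9 = -18200/9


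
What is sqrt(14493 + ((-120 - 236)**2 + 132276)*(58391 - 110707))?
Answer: I*sqrt(13550457299) ≈ 1.1641e+5*I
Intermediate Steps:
sqrt(14493 + ((-120 - 236)**2 + 132276)*(58391 - 110707)) = sqrt(14493 + ((-356)**2 + 132276)*(-52316)) = sqrt(14493 + (126736 + 132276)*(-52316)) = sqrt(14493 + 259012*(-52316)) = sqrt(14493 - 13550471792) = sqrt(-13550457299) = I*sqrt(13550457299)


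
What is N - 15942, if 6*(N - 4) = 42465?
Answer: -17721/2 ≈ -8860.5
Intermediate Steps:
N = 14163/2 (N = 4 + (⅙)*42465 = 4 + 14155/2 = 14163/2 ≈ 7081.5)
N - 15942 = 14163/2 - 15942 = -17721/2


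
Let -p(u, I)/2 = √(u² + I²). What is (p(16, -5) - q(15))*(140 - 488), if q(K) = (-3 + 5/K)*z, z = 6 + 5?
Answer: -10208 + 696*√281 ≈ 1459.1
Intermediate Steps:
z = 11
p(u, I) = -2*√(I² + u²) (p(u, I) = -2*√(u² + I²) = -2*√(I² + u²))
q(K) = -33 + 55/K (q(K) = (-3 + 5/K)*11 = -33 + 55/K)
(p(16, -5) - q(15))*(140 - 488) = (-2*√((-5)² + 16²) - (-33 + 55/15))*(140 - 488) = (-2*√(25 + 256) - (-33 + 55*(1/15)))*(-348) = (-2*√281 - (-33 + 11/3))*(-348) = (-2*√281 - 1*(-88/3))*(-348) = (-2*√281 + 88/3)*(-348) = (88/3 - 2*√281)*(-348) = -10208 + 696*√281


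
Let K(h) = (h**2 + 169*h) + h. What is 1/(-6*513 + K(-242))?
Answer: 1/14346 ≈ 6.9706e-5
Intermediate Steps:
K(h) = h**2 + 170*h
1/(-6*513 + K(-242)) = 1/(-6*513 - 242*(170 - 242)) = 1/(-1*3078 - 242*(-72)) = 1/(-3078 + 17424) = 1/14346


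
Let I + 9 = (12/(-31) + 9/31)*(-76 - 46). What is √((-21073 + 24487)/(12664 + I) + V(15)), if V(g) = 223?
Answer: √34426042618357/392671 ≈ 14.942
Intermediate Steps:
I = 87/31 (I = -9 + (12/(-31) + 9/31)*(-76 - 46) = -9 + (12*(-1/31) + 9*(1/31))*(-122) = -9 + (-12/31 + 9/31)*(-122) = -9 - 3/31*(-122) = -9 + 366/31 = 87/31 ≈ 2.8064)
√((-21073 + 24487)/(12664 + I) + V(15)) = √((-21073 + 24487)/(12664 + 87/31) + 223) = √(3414/(392671/31) + 223) = √(3414*(31/392671) + 223) = √(105834/392671 + 223) = √(87671467/392671) = √34426042618357/392671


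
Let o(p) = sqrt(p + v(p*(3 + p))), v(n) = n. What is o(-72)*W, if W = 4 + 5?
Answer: 108*sqrt(34) ≈ 629.74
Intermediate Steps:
W = 9
o(p) = sqrt(p + p*(3 + p))
o(-72)*W = sqrt(-72*(4 - 72))*9 = sqrt(-72*(-68))*9 = sqrt(4896)*9 = (12*sqrt(34))*9 = 108*sqrt(34)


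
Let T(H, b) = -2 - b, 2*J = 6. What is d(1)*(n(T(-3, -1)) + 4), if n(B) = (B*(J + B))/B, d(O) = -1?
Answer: -6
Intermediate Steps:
J = 3 (J = (1/2)*6 = 3)
n(B) = 3 + B (n(B) = (B*(3 + B))/B = 3 + B)
d(1)*(n(T(-3, -1)) + 4) = -((3 + (-2 - 1*(-1))) + 4) = -((3 + (-2 + 1)) + 4) = -((3 - 1) + 4) = -(2 + 4) = -1*6 = -6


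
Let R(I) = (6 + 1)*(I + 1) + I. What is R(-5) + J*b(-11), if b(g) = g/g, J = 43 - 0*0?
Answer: 10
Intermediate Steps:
J = 43 (J = 43 - 1*0 = 43 + 0 = 43)
R(I) = 7 + 8*I (R(I) = 7*(1 + I) + I = (7 + 7*I) + I = 7 + 8*I)
b(g) = 1
R(-5) + J*b(-11) = (7 + 8*(-5)) + 43*1 = (7 - 40) + 43 = -33 + 43 = 10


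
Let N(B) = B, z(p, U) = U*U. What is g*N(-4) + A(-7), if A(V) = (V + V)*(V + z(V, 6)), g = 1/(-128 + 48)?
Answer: -8119/20 ≈ -405.95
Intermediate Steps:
g = -1/80 (g = 1/(-80) = -1/80 ≈ -0.012500)
z(p, U) = U²
A(V) = 2*V*(36 + V) (A(V) = (V + V)*(V + 6²) = (2*V)*(V + 36) = (2*V)*(36 + V) = 2*V*(36 + V))
g*N(-4) + A(-7) = -1/80*(-4) + 2*(-7)*(36 - 7) = 1/20 + 2*(-7)*29 = 1/20 - 406 = -8119/20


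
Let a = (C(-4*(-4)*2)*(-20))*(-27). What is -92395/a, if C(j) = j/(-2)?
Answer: 18479/1728 ≈ 10.694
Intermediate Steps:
C(j) = -j/2 (C(j) = j*(-½) = -j/2)
a = -8640 (a = (-(-4*(-4))*2/2*(-20))*(-27) = (-8*2*(-20))*(-27) = (-½*32*(-20))*(-27) = -16*(-20)*(-27) = 320*(-27) = -8640)
-92395/a = -92395/(-8640) = -92395*(-1/8640) = 18479/1728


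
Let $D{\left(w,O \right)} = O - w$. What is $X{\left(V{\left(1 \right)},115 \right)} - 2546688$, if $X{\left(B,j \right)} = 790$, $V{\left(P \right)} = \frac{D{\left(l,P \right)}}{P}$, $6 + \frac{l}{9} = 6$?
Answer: $-2545898$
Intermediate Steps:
$l = 0$ ($l = -54 + 9 \cdot 6 = -54 + 54 = 0$)
$V{\left(P \right)} = 1$ ($V{\left(P \right)} = \frac{P - 0}{P} = \frac{P + 0}{P} = \frac{P}{P} = 1$)
$X{\left(V{\left(1 \right)},115 \right)} - 2546688 = 790 - 2546688 = -2545898$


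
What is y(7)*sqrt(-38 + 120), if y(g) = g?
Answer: 7*sqrt(82) ≈ 63.388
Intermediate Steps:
y(7)*sqrt(-38 + 120) = 7*sqrt(-38 + 120) = 7*sqrt(82)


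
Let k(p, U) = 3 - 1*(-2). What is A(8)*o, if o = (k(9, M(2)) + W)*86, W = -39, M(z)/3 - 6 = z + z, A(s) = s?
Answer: -23392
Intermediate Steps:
M(z) = 18 + 6*z (M(z) = 18 + 3*(z + z) = 18 + 3*(2*z) = 18 + 6*z)
k(p, U) = 5 (k(p, U) = 3 + 2 = 5)
o = -2924 (o = (5 - 39)*86 = -34*86 = -2924)
A(8)*o = 8*(-2924) = -23392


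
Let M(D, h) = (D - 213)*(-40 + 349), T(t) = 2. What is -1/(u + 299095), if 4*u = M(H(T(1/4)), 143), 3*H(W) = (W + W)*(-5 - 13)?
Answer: -4/1123147 ≈ -3.5614e-6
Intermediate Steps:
H(W) = -12*W (H(W) = ((W + W)*(-5 - 13))/3 = ((2*W)*(-18))/3 = (-36*W)/3 = -12*W)
M(D, h) = -65817 + 309*D (M(D, h) = (-213 + D)*309 = -65817 + 309*D)
u = -73233/4 (u = (-65817 + 309*(-12*2))/4 = (-65817 + 309*(-24))/4 = (-65817 - 7416)/4 = (¼)*(-73233) = -73233/4 ≈ -18308.)
-1/(u + 299095) = -1/(-73233/4 + 299095) = -1/1123147/4 = -1*4/1123147 = -4/1123147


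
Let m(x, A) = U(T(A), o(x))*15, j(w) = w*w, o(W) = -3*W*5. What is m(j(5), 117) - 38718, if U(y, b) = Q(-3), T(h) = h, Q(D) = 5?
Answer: -38643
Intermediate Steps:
o(W) = -15*W
j(w) = w²
U(y, b) = 5
m(x, A) = 75 (m(x, A) = 5*15 = 75)
m(j(5), 117) - 38718 = 75 - 38718 = -38643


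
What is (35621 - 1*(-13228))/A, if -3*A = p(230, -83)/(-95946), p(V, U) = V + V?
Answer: 7030299231/230 ≈ 3.0567e+7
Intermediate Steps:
p(V, U) = 2*V
A = 230/143919 (A = -2*230/(3*(-95946)) = -460*(-1)/(3*95946) = -1/3*(-230/47973) = 230/143919 ≈ 0.0015981)
(35621 - 1*(-13228))/A = (35621 - 1*(-13228))/(230/143919) = (35621 + 13228)*(143919/230) = 48849*(143919/230) = 7030299231/230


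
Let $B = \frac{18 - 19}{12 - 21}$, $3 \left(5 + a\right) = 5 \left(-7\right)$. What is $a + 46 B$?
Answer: $- \frac{104}{9} \approx -11.556$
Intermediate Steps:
$a = - \frac{50}{3}$ ($a = -5 + \frac{5 \left(-7\right)}{3} = -5 + \frac{1}{3} \left(-35\right) = -5 - \frac{35}{3} = - \frac{50}{3} \approx -16.667$)
$B = \frac{1}{9}$ ($B = - \frac{1}{-9} = \left(-1\right) \left(- \frac{1}{9}\right) = \frac{1}{9} \approx 0.11111$)
$a + 46 B = - \frac{50}{3} + 46 \cdot \frac{1}{9} = - \frac{50}{3} + \frac{46}{9} = - \frac{104}{9}$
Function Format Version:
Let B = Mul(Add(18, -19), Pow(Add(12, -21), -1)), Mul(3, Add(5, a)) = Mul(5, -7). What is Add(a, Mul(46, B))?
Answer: Rational(-104, 9) ≈ -11.556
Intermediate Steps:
a = Rational(-50, 3) (a = Add(-5, Mul(Rational(1, 3), Mul(5, -7))) = Add(-5, Mul(Rational(1, 3), -35)) = Add(-5, Rational(-35, 3)) = Rational(-50, 3) ≈ -16.667)
B = Rational(1, 9) (B = Mul(-1, Pow(-9, -1)) = Mul(-1, Rational(-1, 9)) = Rational(1, 9) ≈ 0.11111)
Add(a, Mul(46, B)) = Add(Rational(-50, 3), Mul(46, Rational(1, 9))) = Add(Rational(-50, 3), Rational(46, 9)) = Rational(-104, 9)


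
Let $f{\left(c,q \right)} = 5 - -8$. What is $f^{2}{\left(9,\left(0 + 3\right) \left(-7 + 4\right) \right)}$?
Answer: $169$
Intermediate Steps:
$f{\left(c,q \right)} = 13$ ($f{\left(c,q \right)} = 5 + 8 = 13$)
$f^{2}{\left(9,\left(0 + 3\right) \left(-7 + 4\right) \right)} = 13^{2} = 169$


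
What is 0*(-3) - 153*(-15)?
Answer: 2295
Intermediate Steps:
0*(-3) - 153*(-15) = 0 + 2295 = 2295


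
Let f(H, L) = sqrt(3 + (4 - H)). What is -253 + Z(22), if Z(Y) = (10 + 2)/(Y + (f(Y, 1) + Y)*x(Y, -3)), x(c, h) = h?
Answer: (-759*sqrt(15) + 11144*I)/(-44*I + 3*sqrt(15)) ≈ -253.25 + 0.067324*I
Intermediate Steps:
f(H, L) = sqrt(7 - H)
Z(Y) = 12/(-3*sqrt(7 - Y) - 2*Y) (Z(Y) = (10 + 2)/(Y + (sqrt(7 - Y) + Y)*(-3)) = 12/(Y + (Y + sqrt(7 - Y))*(-3)) = 12/(Y + (-3*Y - 3*sqrt(7 - Y))) = 12/(-3*sqrt(7 - Y) - 2*Y))
-253 + Z(22) = -253 + 12/(-3*sqrt(7 - 1*22) - 2*22) = -253 + 12/(-3*sqrt(7 - 22) - 44) = -253 + 12/(-3*I*sqrt(15) - 44) = -253 + 12/(-44 - 3*I*sqrt(15))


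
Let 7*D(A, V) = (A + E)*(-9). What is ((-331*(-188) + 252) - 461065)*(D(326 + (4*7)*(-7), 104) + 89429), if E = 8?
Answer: -249020363185/7 ≈ -3.5574e+10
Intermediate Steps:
D(A, V) = -72/7 - 9*A/7 (D(A, V) = ((A + 8)*(-9))/7 = ((8 + A)*(-9))/7 = (-72 - 9*A)/7 = -72/7 - 9*A/7)
((-331*(-188) + 252) - 461065)*(D(326 + (4*7)*(-7), 104) + 89429) = ((-331*(-188) + 252) - 461065)*((-72/7 - 9*(326 + (4*7)*(-7))/7) + 89429) = ((62228 + 252) - 461065)*((-72/7 - 9*(326 + 28*(-7))/7) + 89429) = (62480 - 461065)*((-72/7 - 9*(326 - 196)/7) + 89429) = -398585*((-72/7 - 9/7*130) + 89429) = -398585*((-72/7 - 1170/7) + 89429) = -398585*(-1242/7 + 89429) = -398585*624761/7 = -249020363185/7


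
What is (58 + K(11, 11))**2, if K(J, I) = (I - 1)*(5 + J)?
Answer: 47524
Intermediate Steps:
K(J, I) = (-1 + I)*(5 + J)
(58 + K(11, 11))**2 = (58 + (-5 - 1*11 + 5*11 + 11*11))**2 = (58 + (-5 - 11 + 55 + 121))**2 = (58 + 160)**2 = 218**2 = 47524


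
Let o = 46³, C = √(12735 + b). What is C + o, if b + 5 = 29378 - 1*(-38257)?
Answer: 97336 + √80365 ≈ 97620.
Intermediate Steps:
b = 67630 (b = -5 + (29378 - 1*(-38257)) = -5 + (29378 + 38257) = -5 + 67635 = 67630)
C = √80365 (C = √(12735 + 67630) = √80365 ≈ 283.49)
o = 97336
C + o = √80365 + 97336 = 97336 + √80365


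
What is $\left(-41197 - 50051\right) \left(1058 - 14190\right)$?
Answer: $1198268736$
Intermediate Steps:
$\left(-41197 - 50051\right) \left(1058 - 14190\right) = \left(-91248\right) \left(-13132\right) = 1198268736$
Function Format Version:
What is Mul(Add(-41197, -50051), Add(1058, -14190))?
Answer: 1198268736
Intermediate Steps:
Mul(Add(-41197, -50051), Add(1058, -14190)) = Mul(-91248, -13132) = 1198268736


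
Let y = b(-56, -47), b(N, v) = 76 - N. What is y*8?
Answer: 1056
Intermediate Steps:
y = 132 (y = 76 - 1*(-56) = 76 + 56 = 132)
y*8 = 132*8 = 1056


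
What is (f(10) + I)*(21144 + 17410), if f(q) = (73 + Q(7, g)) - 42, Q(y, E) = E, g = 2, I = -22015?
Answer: -847494028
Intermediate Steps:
f(q) = 33 (f(q) = (73 + 2) - 42 = 75 - 42 = 33)
(f(10) + I)*(21144 + 17410) = (33 - 22015)*(21144 + 17410) = -21982*38554 = -847494028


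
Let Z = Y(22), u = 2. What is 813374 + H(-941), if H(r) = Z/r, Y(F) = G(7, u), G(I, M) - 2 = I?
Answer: 765384925/941 ≈ 8.1337e+5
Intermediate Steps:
G(I, M) = 2 + I
Y(F) = 9 (Y(F) = 2 + 7 = 9)
Z = 9
H(r) = 9/r
813374 + H(-941) = 813374 + 9/(-941) = 813374 + 9*(-1/941) = 813374 - 9/941 = 765384925/941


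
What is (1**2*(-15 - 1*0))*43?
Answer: -645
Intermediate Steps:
(1**2*(-15 - 1*0))*43 = (1*(-15 + 0))*43 = (1*(-15))*43 = -15*43 = -645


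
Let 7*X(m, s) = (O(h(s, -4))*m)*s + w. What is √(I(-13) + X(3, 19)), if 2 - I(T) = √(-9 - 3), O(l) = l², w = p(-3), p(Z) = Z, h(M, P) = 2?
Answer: √(1673 - 98*I*√3)/7 ≈ 5.8507 - 0.29604*I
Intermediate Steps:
w = -3
X(m, s) = -3/7 + 4*m*s/7 (X(m, s) = ((2²*m)*s - 3)/7 = ((4*m)*s - 3)/7 = (4*m*s - 3)/7 = (-3 + 4*m*s)/7 = -3/7 + 4*m*s/7)
I(T) = 2 - 2*I*√3 (I(T) = 2 - √(-9 - 3) = 2 - √(-12) = 2 - 2*I*√3)
√(I(-13) + X(3, 19)) = √((2 - 2*I*√3) + (-3/7 + (4/7)*3*19)) = √((2 - 2*I*√3) + (-3/7 + 228/7)) = √((2 - 2*I*√3) + 225/7) = √(239/7 - 2*I*√3)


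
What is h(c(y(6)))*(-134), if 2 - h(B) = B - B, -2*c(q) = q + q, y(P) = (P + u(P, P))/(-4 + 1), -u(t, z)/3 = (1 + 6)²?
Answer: -268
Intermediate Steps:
u(t, z) = -147 (u(t, z) = -3*(1 + 6)² = -3*7² = -3*49 = -147)
y(P) = 49 - P/3 (y(P) = (P - 147)/(-4 + 1) = (-147 + P)/(-3) = (-147 + P)*(-⅓) = 49 - P/3)
c(q) = -q (c(q) = -(q + q)/2 = -q)
h(B) = 2 (h(B) = 2 - (B - B) = 2 - 1*0 = 2 + 0 = 2)
h(c(y(6)))*(-134) = 2*(-134) = -268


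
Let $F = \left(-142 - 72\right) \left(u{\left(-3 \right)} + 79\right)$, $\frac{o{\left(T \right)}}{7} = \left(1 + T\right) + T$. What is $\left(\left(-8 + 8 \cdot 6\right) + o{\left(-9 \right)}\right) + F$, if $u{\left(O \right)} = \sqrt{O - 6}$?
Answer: $-16985 - 642 i \approx -16985.0 - 642.0 i$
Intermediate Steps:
$u{\left(O \right)} = \sqrt{-6 + O}$
$o{\left(T \right)} = 7 + 14 T$ ($o{\left(T \right)} = 7 \left(\left(1 + T\right) + T\right) = 7 \left(1 + 2 T\right) = 7 + 14 T$)
$F = -16906 - 642 i$ ($F = \left(-142 - 72\right) \left(\sqrt{-6 - 3} + 79\right) = - 214 \left(\sqrt{-9} + 79\right) = - 214 \left(3 i + 79\right) = - 214 \left(79 + 3 i\right) = -16906 - 642 i \approx -16906.0 - 642.0 i$)
$\left(\left(-8 + 8 \cdot 6\right) + o{\left(-9 \right)}\right) + F = \left(\left(-8 + 8 \cdot 6\right) + \left(7 + 14 \left(-9\right)\right)\right) - \left(16906 + 642 i\right) = \left(\left(-8 + 48\right) + \left(7 - 126\right)\right) - \left(16906 + 642 i\right) = \left(40 - 119\right) - \left(16906 + 642 i\right) = -79 - \left(16906 + 642 i\right) = -16985 - 642 i$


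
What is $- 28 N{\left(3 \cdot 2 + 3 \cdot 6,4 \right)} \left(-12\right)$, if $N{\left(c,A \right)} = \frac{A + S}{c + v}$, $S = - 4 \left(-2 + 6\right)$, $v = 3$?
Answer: $- \frac{448}{3} \approx -149.33$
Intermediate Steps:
$S = -16$ ($S = \left(-4\right) 4 = -16$)
$N{\left(c,A \right)} = \frac{-16 + A}{3 + c}$ ($N{\left(c,A \right)} = \frac{A - 16}{c + 3} = \frac{-16 + A}{3 + c}$)
$- 28 N{\left(3 \cdot 2 + 3 \cdot 6,4 \right)} \left(-12\right) = - 28 \frac{-16 + 4}{3 + \left(3 \cdot 2 + 3 \cdot 6\right)} \left(-12\right) = - 28 \frac{1}{3 + \left(6 + 18\right)} \left(-12\right) \left(-12\right) = - 28 \frac{1}{3 + 24} \left(-12\right) \left(-12\right) = - 28 \cdot \frac{1}{27} \left(-12\right) \left(-12\right) = \left(-28\right) \left(- \frac{4}{9}\right) \left(-12\right) = \frac{112}{9} \left(-12\right) = - \frac{448}{3}$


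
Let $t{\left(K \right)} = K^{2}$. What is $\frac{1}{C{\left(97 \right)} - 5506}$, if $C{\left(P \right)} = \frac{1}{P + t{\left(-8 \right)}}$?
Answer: $- \frac{161}{886465} \approx -0.00018162$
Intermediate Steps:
$C{\left(P \right)} = \frac{1}{64 + P}$ ($C{\left(P \right)} = \frac{1}{P + \left(-8\right)^{2}} = \frac{1}{P + 64} = \frac{1}{64 + P}$)
$\frac{1}{C{\left(97 \right)} - 5506} = \frac{1}{\frac{1}{64 + 97} - 5506} = \frac{1}{\frac{1}{161} - 5506} = \frac{1}{- \frac{886465}{161}} = - \frac{161}{886465}$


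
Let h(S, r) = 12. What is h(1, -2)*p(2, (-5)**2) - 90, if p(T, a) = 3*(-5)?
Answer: -270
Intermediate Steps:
p(T, a) = -15
h(1, -2)*p(2, (-5)**2) - 90 = 12*(-15) - 90 = -180 - 90 = -270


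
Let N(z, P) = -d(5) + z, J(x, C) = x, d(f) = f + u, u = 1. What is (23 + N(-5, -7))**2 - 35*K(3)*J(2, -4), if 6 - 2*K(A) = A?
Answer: 39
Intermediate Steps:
K(A) = 3 - A/2
d(f) = 1 + f (d(f) = f + 1 = 1 + f)
N(z, P) = -6 + z (N(z, P) = -(1 + 5) + z = -1*6 + z = -6 + z)
(23 + N(-5, -7))**2 - 35*K(3)*J(2, -4) = (23 + (-6 - 5))**2 - 35*(3 - 1/2*3)*2 = (23 - 11)**2 - 35*(3 - 3/2)*2 = 12**2 - 35*(3/2)*2 = 144 - 105*2/2 = 144 - 1*105 = 144 - 105 = 39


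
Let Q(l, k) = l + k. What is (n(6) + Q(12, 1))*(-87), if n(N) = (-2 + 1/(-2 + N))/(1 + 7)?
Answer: -35583/32 ≈ -1112.0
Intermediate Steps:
n(N) = -¼ + 1/(8*(-2 + N)) (n(N) = (-2 + 1/(-2 + N))/8 = (-2 + 1/(-2 + N))*(⅛) = -¼ + 1/(8*(-2 + N)))
Q(l, k) = k + l
(n(6) + Q(12, 1))*(-87) = ((5 - 2*6)/(8*(-2 + 6)) + (1 + 12))*(-87) = ((⅛)*(5 - 12)/4 + 13)*(-87) = ((⅛)*(¼)*(-7) + 13)*(-87) = (-7/32 + 13)*(-87) = (409/32)*(-87) = -35583/32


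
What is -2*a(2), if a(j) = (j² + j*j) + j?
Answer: -20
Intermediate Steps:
a(j) = j + 2*j² (a(j) = (j² + j²) + j = 2*j² + j = j + 2*j²)
-2*a(2) = -4*(1 + 2*2) = -4*(1 + 4) = -4*5 = -2*10 = -20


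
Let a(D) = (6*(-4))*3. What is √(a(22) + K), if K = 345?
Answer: √273 ≈ 16.523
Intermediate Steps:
a(D) = -72 (a(D) = -24*3 = -72)
√(a(22) + K) = √(-72 + 345) = √273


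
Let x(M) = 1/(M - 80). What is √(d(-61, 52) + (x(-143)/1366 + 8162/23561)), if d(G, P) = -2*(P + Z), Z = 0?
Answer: I*√5339282302263001633826/7177104698 ≈ 10.181*I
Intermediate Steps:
x(M) = 1/(-80 + M)
d(G, P) = -2*P (d(G, P) = -2*(P + 0) = -2*P)
√(d(-61, 52) + (x(-143)/1366 + 8162/23561)) = √(-2*52 + (1/(-80 - 143*1366) + 8162/23561)) = √(-104 + ((1/1366)/(-223) + 8162*(1/23561))) = √(-104 + (-1/223*1/1366 + 8162/23561)) = √(-104 + (-1/304618 + 8162/23561)) = √(-104 + 2486268555/7177104698) = √(-743932620037/7177104698) = I*√5339282302263001633826/7177104698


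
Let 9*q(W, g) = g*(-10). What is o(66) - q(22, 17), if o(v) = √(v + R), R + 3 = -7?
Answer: 170/9 + 2*√14 ≈ 26.372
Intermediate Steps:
R = -10 (R = -3 - 7 = -10)
q(W, g) = -10*g/9 (q(W, g) = (g*(-10))/9 = (-10*g)/9 = -10*g/9)
o(v) = √(-10 + v) (o(v) = √(v - 10) = √(-10 + v))
o(66) - q(22, 17) = √(-10 + 66) - (-10)*17/9 = √56 - 1*(-170/9) = 2*√14 + 170/9 = 170/9 + 2*√14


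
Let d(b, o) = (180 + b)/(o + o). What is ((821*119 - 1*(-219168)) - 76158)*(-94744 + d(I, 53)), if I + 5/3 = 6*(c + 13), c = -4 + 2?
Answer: -7252046812031/318 ≈ -2.2805e+10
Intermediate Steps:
c = -2
I = 193/3 (I = -5/3 + 6*(-2 + 13) = -5/3 + 6*11 = -5/3 + 66 = 193/3 ≈ 64.333)
d(b, o) = (180 + b)/(2*o) (d(b, o) = (180 + b)/((2*o)) = (180 + b)*(1/(2*o)) = (180 + b)/(2*o))
((821*119 - 1*(-219168)) - 76158)*(-94744 + d(I, 53)) = ((821*119 - 1*(-219168)) - 76158)*(-94744 + (½)*(180 + 193/3)/53) = ((97699 + 219168) - 76158)*(-94744 + (½)*(1/53)*(733/3)) = (316867 - 76158)*(-94744 + 733/318) = 240709*(-30127859/318) = -7252046812031/318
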